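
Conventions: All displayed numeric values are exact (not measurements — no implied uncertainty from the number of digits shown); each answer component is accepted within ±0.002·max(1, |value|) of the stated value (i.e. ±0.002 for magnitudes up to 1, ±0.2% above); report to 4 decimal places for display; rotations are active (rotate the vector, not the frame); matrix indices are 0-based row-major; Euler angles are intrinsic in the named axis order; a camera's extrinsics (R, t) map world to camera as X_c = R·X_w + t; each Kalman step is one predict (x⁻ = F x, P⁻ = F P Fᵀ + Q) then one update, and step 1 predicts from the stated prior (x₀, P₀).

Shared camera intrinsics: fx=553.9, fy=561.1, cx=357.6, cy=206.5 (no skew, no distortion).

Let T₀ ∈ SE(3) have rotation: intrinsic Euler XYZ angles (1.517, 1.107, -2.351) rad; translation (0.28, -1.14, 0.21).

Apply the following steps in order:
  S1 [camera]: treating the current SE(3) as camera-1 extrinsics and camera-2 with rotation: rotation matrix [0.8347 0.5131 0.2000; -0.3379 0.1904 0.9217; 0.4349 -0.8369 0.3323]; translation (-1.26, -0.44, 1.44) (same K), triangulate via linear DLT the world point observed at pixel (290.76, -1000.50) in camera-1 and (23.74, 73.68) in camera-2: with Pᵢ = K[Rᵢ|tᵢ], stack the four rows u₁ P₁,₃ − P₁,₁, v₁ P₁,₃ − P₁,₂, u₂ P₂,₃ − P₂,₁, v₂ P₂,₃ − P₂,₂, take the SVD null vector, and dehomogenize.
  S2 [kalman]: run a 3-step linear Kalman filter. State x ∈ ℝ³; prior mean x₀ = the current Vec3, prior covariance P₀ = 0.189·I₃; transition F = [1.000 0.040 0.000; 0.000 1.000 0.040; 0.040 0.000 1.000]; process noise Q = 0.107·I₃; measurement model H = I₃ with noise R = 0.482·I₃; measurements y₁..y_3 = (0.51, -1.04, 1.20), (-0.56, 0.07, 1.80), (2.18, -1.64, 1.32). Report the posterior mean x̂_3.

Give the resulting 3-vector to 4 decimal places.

after S1 (triangulate): (0.3100, -1.4269, 0.1609)
after S2 (kf_track): (0.7934, -1.0331, 1.1590)

result = (0.7934, -1.0331, 1.1590)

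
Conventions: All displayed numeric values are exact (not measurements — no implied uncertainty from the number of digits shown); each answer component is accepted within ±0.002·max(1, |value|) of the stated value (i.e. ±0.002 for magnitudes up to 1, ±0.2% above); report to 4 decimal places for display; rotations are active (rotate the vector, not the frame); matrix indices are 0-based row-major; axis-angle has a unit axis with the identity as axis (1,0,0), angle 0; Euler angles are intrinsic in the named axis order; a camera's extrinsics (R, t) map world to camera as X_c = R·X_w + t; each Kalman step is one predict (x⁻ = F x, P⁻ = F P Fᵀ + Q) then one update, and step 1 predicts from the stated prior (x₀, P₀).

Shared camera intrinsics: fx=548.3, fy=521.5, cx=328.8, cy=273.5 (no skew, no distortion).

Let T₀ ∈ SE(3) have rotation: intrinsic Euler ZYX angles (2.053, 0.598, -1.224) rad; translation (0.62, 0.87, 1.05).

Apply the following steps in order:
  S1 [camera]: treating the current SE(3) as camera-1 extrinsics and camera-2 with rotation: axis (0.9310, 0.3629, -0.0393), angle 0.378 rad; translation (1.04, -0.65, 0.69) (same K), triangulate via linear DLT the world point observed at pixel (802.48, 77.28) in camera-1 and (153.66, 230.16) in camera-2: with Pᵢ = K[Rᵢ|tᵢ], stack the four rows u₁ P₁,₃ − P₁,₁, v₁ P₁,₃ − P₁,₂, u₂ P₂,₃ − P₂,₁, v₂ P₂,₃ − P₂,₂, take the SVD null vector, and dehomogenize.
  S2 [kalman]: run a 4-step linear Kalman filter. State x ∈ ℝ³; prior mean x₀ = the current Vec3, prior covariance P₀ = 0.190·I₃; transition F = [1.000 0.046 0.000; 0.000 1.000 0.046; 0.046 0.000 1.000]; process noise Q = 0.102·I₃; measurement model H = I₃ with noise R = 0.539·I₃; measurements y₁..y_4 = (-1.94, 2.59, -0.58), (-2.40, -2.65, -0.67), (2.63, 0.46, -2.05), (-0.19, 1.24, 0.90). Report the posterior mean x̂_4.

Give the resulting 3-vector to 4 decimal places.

result = (-0.2190, 0.4954, -0.3580)

after S1 (triangulate): (-1.3984, 0.5944, -0.0560)
after S2 (kf_track): (-0.2190, 0.4954, -0.3580)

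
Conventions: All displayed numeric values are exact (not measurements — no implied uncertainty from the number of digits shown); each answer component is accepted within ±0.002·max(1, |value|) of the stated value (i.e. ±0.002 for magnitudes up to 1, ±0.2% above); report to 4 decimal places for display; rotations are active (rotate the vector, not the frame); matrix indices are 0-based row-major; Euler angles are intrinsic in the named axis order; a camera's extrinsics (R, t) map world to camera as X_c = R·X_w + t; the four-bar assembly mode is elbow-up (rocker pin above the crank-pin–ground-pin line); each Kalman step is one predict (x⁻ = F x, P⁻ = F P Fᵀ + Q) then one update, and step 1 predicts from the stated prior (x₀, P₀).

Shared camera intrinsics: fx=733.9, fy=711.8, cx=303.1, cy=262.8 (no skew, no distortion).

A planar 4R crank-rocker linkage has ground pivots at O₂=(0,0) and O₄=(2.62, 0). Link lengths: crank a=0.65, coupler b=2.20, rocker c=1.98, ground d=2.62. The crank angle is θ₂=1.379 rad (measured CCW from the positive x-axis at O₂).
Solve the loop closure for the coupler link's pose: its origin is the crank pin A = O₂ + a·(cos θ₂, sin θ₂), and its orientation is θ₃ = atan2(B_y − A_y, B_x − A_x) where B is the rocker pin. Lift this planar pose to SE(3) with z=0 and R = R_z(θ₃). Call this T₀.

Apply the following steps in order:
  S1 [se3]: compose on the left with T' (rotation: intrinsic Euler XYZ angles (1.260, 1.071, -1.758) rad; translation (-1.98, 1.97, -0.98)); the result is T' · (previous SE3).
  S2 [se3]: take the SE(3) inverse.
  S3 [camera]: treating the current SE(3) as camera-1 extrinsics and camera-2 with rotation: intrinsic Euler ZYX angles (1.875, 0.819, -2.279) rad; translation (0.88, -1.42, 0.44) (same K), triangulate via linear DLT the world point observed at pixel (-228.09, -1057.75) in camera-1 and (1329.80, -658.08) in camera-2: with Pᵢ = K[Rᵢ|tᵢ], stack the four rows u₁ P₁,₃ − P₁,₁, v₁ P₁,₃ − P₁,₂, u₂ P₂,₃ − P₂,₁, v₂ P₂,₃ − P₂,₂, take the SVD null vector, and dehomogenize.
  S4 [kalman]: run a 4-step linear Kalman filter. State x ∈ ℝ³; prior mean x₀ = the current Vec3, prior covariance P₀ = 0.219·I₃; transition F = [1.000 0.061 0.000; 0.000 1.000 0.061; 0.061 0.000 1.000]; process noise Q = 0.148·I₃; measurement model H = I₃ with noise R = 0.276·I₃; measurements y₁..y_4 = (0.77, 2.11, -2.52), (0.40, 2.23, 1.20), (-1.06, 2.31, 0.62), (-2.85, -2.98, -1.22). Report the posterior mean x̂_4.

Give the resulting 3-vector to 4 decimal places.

result = (-1.6591, -0.5431, -0.6142)

source (fourbar_fk): coupler pose = R=[0.8305 -0.5570 0.0000; 0.5570 0.8305 0.0000; 0.0000 0.0000 1.0000], t=(0.1239, 0.6381, 0.0000)
after S1 (compose_se3): R=[0.1882 0.4407 0.8777; 0.0469 0.8886 -0.4563; -0.9810 0.1271 0.1466], t=(-1.6906, 2.4011, -1.3711)
after S2 (invert_se3): R=[0.1882 0.0469 -0.9810; 0.4407 0.8886 0.1271; 0.8777 -0.4563 0.1466], t=(-1.1395, -1.2142, 2.7803)
after S3 (triangulate): (-1.7479, 0.7931, -0.9043)
after S4 (kf_track): (-1.6591, -0.5431, -0.6142)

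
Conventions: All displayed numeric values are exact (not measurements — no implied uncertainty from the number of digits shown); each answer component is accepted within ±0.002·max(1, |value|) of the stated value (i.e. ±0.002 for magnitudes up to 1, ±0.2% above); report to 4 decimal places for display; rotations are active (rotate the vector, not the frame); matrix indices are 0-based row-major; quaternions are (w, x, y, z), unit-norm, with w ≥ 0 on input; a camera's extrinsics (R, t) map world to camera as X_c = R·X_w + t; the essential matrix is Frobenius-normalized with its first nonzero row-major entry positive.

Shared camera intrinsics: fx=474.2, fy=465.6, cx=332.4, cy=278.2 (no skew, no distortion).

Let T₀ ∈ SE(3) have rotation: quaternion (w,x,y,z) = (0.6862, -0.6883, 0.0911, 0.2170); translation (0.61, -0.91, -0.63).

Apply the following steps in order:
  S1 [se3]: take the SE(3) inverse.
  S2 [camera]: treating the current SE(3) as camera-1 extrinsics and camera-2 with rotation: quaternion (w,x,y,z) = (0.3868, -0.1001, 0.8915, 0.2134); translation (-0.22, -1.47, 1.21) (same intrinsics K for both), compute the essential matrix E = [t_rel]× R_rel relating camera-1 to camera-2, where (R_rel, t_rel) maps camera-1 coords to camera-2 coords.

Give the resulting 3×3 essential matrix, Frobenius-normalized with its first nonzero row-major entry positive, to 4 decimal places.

after S1 (invert_se3): R=[0.8892 0.1724 -0.4237; -0.4232 -0.0417 -0.9051; -0.1737 0.9841 0.0359], t=(-0.6525, -0.3500, 1.0241)
after S2 (essential): [0.2319 -0.4517 -0.4567; -0.2680 0.0937 0.0310; -0.5976 -0.1014 -0.2911]

matrix = [0.2319 -0.4517 -0.4567; -0.2680 0.0937 0.0310; -0.5976 -0.1014 -0.2911]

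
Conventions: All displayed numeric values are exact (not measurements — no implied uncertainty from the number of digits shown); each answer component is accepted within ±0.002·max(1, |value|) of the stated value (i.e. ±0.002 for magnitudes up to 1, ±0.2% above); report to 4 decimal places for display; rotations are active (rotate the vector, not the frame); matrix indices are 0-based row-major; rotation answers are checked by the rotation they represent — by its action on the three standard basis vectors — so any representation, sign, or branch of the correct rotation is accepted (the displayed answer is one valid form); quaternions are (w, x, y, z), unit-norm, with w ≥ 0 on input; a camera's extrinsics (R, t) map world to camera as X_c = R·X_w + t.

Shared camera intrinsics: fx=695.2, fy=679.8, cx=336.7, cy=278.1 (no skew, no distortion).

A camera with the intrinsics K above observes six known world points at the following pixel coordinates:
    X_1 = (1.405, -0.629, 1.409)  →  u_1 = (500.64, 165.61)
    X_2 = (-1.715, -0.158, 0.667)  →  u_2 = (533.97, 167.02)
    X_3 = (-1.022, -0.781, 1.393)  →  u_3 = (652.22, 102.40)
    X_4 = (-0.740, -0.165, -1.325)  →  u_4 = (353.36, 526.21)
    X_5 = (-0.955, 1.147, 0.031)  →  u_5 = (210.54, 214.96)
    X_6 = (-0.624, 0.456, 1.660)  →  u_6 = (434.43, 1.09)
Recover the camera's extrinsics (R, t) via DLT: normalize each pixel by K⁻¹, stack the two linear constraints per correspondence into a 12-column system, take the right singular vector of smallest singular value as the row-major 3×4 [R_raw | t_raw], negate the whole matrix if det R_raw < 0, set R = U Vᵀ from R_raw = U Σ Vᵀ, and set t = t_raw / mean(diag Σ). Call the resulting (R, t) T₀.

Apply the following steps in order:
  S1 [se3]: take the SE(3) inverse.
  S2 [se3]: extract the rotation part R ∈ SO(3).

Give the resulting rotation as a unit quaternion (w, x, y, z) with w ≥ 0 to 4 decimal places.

rotation (quat) = (0.3964, -0.5719, 0.4085, -0.5906)

source (pnp_recover): camera pose = R=[-0.0315 -0.9356 0.3518; 0.0009 -0.3520 -0.9360; 0.9995 -0.0292 0.0119], t=(0.3801, 0.0999, 4.5794)
after S1 (invert_se3): R=[-0.0315 0.0009 0.9995; -0.9356 -0.3520 -0.0292; 0.3518 -0.9360 0.0119], t=(-4.5652, 0.5245, -0.0949)
after S2 (rot_of_se3): [-0.0315 0.0009 0.9995; -0.9356 -0.3520 -0.0292; 0.3518 -0.9360 0.0119]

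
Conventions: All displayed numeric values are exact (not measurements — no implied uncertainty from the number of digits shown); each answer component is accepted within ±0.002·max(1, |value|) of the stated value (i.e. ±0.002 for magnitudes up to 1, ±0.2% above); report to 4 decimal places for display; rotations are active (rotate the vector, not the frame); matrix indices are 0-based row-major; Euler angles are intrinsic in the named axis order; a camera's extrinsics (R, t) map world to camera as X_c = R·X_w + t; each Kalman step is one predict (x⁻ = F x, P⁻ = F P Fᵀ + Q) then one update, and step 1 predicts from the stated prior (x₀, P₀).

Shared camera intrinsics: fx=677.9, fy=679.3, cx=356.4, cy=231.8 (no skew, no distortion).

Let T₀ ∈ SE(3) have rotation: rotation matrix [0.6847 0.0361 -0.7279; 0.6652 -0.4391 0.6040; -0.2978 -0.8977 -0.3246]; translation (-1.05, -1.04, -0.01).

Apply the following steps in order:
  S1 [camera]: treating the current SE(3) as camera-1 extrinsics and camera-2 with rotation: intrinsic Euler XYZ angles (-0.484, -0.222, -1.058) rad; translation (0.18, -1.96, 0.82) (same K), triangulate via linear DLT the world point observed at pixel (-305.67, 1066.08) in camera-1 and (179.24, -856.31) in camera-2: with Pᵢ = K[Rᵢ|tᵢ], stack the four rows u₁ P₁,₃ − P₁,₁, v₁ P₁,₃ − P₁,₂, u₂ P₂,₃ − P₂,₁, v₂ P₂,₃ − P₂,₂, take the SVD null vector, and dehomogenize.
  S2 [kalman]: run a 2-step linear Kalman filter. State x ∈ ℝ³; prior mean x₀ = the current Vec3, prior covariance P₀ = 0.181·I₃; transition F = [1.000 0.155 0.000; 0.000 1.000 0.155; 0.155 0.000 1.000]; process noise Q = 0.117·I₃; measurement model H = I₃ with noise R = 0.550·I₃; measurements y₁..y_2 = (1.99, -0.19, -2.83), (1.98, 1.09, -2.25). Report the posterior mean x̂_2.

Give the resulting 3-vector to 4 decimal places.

after S1 (triangulate): (1.3059, -1.4301, 0.6286)
after S2 (kf_track): (1.4871, -0.3087, -0.8656)

result = (1.4871, -0.3087, -0.8656)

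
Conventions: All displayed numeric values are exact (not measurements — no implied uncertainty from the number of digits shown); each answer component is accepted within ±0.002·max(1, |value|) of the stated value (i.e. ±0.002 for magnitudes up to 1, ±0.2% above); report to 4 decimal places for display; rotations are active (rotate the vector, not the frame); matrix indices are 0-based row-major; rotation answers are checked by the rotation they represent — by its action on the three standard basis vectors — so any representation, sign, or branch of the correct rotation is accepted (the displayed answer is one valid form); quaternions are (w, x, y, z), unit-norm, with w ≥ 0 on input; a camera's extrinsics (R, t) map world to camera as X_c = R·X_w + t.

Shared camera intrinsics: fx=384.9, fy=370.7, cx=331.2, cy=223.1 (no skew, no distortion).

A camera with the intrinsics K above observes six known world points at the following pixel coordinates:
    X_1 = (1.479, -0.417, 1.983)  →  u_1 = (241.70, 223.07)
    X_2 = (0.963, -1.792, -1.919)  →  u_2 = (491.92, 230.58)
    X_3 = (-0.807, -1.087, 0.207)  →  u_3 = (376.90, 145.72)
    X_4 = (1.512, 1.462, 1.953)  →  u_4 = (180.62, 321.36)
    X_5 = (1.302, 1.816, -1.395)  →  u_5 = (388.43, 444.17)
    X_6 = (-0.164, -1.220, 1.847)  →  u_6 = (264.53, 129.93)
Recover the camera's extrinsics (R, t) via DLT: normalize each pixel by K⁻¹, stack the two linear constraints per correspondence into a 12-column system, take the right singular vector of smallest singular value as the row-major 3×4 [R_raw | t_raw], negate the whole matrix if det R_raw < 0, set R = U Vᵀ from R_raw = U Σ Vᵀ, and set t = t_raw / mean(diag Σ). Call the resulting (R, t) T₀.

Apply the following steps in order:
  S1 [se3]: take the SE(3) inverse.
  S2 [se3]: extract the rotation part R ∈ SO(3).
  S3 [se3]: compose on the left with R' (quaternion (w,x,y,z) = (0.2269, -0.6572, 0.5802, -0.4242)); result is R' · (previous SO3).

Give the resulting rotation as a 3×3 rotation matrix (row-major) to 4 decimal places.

rotation (matrix) = ((-0.5321, -0.7734, 0.3445), (0.3451, -0.5697, -0.7459), (0.7732, -0.2780, 0.5700))

source (pnp_recover): camera pose = R=[-0.0844 -0.3850 -0.9190; 0.4880 0.7882 -0.3750; 0.8688 -0.4801 0.1214], t=(0.2600, 0.3501, 4.8396)
after S1 (invert_se3): R=[-0.0844 0.4880 0.8688; -0.3850 0.7882 -0.4801; -0.9190 -0.3750 0.1214], t=(-4.3533, 2.1478, -0.2172)
after S2 (rot_of_se3): [-0.0844 0.4880 0.8688; -0.3850 0.7882 -0.4801; -0.9190 -0.3750 0.1214]
after S3 (compose_so3): [-0.5321 -0.7734 0.3445; 0.3451 -0.5697 -0.7459; 0.7732 -0.2780 0.5700]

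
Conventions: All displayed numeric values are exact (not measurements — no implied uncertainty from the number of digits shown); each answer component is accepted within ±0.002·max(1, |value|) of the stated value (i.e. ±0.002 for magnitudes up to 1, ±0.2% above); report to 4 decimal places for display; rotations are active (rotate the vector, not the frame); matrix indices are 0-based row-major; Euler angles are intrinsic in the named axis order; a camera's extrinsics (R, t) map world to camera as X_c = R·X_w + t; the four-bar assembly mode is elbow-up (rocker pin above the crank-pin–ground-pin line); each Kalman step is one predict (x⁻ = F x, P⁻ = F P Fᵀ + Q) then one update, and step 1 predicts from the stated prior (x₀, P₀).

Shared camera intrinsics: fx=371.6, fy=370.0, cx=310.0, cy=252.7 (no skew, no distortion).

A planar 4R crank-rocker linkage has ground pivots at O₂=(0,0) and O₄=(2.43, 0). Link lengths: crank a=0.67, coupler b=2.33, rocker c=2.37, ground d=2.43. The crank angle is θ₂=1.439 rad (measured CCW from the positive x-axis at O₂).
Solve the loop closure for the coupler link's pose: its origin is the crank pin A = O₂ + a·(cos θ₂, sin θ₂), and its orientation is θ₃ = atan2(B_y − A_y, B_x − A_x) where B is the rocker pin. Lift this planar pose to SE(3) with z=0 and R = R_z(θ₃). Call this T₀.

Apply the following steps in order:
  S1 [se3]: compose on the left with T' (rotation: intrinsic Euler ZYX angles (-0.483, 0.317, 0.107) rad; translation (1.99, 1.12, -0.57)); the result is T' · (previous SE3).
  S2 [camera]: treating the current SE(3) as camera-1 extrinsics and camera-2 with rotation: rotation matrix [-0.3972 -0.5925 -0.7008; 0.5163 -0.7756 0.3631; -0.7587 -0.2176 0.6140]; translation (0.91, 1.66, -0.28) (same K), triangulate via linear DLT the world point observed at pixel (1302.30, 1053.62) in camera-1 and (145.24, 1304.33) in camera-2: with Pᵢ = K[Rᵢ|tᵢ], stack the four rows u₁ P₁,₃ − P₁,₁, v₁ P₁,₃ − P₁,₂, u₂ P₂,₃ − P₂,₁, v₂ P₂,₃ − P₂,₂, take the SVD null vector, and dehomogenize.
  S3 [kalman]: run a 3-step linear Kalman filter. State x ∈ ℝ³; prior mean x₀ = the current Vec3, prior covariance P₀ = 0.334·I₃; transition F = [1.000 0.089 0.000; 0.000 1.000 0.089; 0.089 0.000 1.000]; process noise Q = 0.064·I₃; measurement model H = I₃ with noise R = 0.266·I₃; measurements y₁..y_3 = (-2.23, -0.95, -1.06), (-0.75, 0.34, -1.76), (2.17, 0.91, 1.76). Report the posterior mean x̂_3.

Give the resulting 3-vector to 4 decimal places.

result = (0.2804, 0.4197, 0.1917)

source (fourbar_fk): coupler pose = R=[0.7220 -0.6919 0.0000; 0.6919 0.7220 0.0000; 0.0000 0.0000 1.0000], t=(0.0880, 0.6642, 0.0000)
after S1 (compose_se3): R=[0.9474 -0.2275 0.2249; 0.2799 0.9299 -0.2385; -0.1548 0.2889 0.9447], t=(2.3904, 1.6557, -0.5300)
after S2 (triangulate): (-0.2382, 0.6192, 1.2459)
after S3 (kf_track): (0.2804, 0.4197, 0.1917)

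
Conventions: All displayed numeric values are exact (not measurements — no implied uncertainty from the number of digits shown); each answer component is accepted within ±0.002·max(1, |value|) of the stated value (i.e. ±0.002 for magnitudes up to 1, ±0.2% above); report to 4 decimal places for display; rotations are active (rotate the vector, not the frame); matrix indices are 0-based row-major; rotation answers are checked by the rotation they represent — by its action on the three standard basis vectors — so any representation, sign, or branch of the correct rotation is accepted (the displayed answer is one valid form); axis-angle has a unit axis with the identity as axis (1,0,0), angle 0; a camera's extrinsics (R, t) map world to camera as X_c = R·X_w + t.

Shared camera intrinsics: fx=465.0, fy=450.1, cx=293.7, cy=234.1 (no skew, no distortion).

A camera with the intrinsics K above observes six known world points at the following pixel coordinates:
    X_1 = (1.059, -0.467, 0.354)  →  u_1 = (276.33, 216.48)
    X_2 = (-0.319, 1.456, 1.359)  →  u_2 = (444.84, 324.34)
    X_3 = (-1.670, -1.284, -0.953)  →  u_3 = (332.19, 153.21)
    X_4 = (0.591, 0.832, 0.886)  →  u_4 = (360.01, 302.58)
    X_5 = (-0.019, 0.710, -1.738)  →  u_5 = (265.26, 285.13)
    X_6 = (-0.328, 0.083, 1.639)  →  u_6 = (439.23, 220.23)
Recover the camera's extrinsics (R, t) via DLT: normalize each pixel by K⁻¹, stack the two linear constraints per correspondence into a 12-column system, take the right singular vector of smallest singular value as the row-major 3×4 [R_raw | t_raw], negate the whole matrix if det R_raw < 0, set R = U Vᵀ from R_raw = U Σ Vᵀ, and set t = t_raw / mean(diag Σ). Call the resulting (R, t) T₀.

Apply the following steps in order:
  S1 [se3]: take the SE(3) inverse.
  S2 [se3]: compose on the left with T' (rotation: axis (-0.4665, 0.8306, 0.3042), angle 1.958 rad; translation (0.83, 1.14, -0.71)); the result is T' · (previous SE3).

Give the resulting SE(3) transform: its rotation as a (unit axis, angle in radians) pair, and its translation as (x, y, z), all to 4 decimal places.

rotation (axis_angle) = ((0.0525, -0.4840, 0.8735), 1.3535), translation = (3.6462, 3.3038, -6.3256)

source (pnp_recover): camera pose = R=[-0.7175 0.2568 0.6475; 0.2377 0.9640 -0.1190; -0.6548 0.0685 -0.7527], t=(0.4400, 0.0200, 6.6298)
after S1 (invert_se3): R=[-0.7175 0.2377 -0.6548; 0.2568 0.9640 0.0685; 0.6475 -0.1190 -0.7527], t=(4.6518, -0.5862, 4.7080)
after S2 (compose_se3): R=[0.2178 -0.8729 -0.4366; 0.8330 0.3993 -0.3829; 0.5086 -0.2803 0.8141], t=(3.6462, 3.3038, -6.3256)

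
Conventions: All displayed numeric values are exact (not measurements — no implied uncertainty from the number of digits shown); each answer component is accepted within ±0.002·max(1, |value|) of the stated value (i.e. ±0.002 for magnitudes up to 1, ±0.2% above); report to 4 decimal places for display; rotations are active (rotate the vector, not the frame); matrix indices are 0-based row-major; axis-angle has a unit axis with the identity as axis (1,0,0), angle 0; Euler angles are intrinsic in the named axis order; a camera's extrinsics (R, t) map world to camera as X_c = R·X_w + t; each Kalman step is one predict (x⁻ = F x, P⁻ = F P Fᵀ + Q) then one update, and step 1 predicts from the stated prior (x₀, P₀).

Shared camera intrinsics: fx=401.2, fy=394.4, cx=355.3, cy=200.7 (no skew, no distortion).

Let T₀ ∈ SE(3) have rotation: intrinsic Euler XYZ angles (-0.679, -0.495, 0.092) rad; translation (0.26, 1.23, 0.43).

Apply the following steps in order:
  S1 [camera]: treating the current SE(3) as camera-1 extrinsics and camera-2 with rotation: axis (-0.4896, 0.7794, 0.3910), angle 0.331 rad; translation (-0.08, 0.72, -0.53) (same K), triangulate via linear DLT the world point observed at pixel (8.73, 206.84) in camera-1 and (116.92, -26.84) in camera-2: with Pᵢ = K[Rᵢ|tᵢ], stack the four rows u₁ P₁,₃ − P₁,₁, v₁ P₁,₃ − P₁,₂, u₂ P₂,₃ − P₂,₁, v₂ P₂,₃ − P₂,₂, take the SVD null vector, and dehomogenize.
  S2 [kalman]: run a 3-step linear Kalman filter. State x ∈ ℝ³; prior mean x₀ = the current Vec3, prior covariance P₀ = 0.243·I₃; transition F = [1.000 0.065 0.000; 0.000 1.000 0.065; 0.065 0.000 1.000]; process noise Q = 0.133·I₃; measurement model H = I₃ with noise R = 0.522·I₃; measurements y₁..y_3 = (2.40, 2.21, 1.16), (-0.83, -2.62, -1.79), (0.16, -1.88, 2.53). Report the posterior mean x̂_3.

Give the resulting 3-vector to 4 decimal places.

after S1 (triangulate): (-1.8563, -1.9805, 1.7577)
after S2 (kf_track): (-0.2482, -1.3724, 1.0694)

result = (-0.2482, -1.3724, 1.0694)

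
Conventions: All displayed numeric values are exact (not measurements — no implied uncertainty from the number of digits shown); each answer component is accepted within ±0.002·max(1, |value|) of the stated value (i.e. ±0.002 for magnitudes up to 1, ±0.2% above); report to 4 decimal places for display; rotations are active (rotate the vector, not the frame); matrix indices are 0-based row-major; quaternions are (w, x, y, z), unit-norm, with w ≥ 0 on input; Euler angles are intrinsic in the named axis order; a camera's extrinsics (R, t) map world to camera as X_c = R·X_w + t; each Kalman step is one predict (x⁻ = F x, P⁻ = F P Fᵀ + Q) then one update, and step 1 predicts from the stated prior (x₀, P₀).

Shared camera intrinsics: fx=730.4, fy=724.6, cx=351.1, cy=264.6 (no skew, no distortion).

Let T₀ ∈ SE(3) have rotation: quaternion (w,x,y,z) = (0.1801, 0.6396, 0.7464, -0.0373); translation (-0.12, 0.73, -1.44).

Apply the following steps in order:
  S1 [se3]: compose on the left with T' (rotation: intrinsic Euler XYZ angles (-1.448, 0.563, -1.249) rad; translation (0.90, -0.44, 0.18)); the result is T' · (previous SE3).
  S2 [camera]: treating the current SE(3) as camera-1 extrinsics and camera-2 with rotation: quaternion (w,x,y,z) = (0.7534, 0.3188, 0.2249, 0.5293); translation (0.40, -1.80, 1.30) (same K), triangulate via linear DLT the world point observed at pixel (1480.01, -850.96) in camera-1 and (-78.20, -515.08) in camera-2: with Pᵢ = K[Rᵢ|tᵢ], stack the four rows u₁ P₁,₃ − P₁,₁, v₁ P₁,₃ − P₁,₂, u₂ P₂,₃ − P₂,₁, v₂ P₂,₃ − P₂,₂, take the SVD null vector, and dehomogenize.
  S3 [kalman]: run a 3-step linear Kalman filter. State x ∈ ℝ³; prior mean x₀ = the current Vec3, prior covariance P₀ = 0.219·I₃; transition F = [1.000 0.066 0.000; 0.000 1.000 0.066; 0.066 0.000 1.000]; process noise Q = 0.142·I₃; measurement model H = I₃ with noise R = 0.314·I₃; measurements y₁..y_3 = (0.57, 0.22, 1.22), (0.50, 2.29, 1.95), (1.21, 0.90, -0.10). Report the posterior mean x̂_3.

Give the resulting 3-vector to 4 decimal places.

after S1 (compose_se3): R=[0.5549 0.4958 -0.6680; -0.6691 -0.2111 -0.7126; -0.4944 0.8424 0.2146], t=(0.6850, -1.9531, -0.3541)
after S2 (triangulate): (-0.6158, 1.2756, -0.6085)
after S3 (kf_track): (0.7935, 1.2591, 0.5633)

result = (0.7935, 1.2591, 0.5633)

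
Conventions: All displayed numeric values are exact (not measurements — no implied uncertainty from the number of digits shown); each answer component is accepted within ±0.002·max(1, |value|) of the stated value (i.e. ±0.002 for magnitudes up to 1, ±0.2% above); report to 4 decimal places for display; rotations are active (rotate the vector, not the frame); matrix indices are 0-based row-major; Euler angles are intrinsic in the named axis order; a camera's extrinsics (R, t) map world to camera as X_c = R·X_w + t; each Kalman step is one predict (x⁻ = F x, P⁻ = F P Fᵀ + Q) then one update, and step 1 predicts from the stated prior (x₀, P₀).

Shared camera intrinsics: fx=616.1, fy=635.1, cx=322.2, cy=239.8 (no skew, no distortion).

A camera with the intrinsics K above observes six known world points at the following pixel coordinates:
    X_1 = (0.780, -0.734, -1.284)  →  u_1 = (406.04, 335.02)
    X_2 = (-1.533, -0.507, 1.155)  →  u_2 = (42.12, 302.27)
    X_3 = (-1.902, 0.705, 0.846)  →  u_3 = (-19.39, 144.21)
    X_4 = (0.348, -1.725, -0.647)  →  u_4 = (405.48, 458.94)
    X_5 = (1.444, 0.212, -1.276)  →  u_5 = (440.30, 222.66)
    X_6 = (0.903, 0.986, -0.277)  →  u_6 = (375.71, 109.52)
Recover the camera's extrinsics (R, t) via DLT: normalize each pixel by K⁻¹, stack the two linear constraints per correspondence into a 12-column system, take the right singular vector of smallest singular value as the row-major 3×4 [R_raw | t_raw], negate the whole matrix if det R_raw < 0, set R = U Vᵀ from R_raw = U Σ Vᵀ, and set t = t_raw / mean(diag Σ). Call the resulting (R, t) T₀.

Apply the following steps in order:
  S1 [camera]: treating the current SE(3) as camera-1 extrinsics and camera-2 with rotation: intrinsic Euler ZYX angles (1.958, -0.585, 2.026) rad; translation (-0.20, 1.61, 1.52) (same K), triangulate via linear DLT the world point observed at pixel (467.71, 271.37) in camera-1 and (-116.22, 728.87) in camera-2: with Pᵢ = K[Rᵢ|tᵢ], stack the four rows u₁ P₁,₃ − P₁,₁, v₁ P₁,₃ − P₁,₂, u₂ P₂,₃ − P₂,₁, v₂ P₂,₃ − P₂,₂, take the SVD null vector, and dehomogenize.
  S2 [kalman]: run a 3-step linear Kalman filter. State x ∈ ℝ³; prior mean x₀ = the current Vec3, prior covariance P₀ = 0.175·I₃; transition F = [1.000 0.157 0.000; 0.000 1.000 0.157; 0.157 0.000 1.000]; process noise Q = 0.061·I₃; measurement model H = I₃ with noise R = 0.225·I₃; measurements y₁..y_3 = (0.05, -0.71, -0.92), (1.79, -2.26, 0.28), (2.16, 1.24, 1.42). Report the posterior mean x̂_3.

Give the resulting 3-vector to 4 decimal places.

result = (1.6066, -0.2214, 0.5816)

source (pnp_recover): camera pose = R=[0.9642 -0.2638 0.0265; -0.2370 -0.9023 -0.3602; 0.1190 0.3410 -0.9325], t=(-0.1400, -0.0900, 4.6298)
after S1 (triangulate): (1.6010, -0.2738, -1.4569)
after S2 (kf_track): (1.6066, -0.2214, 0.5816)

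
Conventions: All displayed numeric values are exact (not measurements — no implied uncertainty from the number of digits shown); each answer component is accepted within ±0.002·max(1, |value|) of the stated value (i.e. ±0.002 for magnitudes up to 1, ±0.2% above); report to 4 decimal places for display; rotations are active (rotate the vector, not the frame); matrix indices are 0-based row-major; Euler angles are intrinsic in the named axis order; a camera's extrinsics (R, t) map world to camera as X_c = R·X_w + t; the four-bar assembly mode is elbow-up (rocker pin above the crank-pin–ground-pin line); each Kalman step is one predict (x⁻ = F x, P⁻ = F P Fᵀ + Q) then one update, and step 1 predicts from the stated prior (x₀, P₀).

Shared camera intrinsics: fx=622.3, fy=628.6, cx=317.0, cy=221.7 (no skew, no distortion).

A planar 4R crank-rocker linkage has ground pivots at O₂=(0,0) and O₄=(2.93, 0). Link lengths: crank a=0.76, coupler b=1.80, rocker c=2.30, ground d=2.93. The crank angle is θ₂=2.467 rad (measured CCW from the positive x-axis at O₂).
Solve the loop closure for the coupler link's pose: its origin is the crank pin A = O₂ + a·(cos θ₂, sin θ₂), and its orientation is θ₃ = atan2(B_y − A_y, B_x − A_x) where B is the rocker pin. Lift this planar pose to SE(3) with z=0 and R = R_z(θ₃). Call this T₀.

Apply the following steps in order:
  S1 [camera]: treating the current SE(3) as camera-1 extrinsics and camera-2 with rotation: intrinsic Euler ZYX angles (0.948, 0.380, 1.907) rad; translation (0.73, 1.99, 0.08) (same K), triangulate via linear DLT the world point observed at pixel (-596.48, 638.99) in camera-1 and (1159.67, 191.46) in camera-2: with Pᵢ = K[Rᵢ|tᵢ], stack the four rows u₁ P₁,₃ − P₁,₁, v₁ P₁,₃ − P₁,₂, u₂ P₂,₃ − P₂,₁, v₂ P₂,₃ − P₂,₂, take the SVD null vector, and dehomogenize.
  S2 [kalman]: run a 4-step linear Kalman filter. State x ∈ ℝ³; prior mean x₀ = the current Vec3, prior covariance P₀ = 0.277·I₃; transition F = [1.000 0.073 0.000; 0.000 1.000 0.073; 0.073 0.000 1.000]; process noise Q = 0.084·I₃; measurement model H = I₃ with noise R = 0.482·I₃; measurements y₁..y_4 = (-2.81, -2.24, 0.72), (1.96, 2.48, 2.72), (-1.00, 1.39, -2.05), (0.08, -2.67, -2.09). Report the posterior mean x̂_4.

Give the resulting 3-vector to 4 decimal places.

result = (-0.4701, -0.1868, -0.5712)

source (fourbar_fk): coupler pose = R=[0.8950 -0.4461 0.0000; 0.4461 0.8950 0.0000; 0.0000 0.0000 1.0000], t=(-0.5935, 0.4747, 0.0000)
after S1 (triangulate): (-1.4246, 1.4508, 1.7138)
after S2 (kf_track): (-0.4701, -0.1868, -0.5712)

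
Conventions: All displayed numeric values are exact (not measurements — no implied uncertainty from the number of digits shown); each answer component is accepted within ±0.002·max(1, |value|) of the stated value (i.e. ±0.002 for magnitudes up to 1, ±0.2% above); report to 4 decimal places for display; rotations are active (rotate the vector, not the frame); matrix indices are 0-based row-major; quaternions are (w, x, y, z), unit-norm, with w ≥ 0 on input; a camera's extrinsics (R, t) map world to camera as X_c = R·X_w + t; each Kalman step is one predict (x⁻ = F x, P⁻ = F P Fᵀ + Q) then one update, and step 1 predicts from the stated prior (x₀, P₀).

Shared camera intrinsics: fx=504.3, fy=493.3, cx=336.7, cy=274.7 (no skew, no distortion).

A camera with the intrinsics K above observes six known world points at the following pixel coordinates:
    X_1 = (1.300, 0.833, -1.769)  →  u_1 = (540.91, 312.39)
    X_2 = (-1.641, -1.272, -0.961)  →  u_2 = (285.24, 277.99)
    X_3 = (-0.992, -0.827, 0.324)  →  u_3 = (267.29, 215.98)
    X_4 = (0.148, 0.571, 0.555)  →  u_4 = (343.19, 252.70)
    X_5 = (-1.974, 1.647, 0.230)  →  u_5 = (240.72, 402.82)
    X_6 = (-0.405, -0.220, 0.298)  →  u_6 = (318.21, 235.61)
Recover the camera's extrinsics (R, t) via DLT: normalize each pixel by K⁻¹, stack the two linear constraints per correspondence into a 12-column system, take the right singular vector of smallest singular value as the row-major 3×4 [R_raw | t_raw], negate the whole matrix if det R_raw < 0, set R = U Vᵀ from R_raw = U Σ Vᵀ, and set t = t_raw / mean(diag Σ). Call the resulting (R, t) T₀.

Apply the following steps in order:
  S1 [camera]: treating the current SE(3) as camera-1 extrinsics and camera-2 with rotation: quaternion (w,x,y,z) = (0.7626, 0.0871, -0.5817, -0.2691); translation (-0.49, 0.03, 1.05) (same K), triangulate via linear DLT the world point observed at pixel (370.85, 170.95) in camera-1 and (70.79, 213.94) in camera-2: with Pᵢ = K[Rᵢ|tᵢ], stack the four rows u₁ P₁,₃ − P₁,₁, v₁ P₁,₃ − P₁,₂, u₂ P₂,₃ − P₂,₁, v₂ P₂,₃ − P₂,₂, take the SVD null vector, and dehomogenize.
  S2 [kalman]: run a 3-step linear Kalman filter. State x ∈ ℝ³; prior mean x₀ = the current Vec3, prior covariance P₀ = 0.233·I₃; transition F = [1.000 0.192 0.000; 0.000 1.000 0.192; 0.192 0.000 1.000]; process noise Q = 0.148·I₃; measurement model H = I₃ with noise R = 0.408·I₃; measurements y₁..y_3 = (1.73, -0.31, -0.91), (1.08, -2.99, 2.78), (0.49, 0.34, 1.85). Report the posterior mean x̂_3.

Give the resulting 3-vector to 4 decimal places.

result = (0.8215, -0.4086, 1.8182)

source (pnp_recover): camera pose = R=[0.7540 0.0674 -0.6534; -0.4952 0.7119 -0.4980; 0.4316 0.6990 0.5702], t=(0.3000, -0.3599, 6.0193)
after S1 (triangulate): (1.3415, 0.1284, 1.2533)
after S2 (kf_track): (0.8215, -0.4086, 1.8182)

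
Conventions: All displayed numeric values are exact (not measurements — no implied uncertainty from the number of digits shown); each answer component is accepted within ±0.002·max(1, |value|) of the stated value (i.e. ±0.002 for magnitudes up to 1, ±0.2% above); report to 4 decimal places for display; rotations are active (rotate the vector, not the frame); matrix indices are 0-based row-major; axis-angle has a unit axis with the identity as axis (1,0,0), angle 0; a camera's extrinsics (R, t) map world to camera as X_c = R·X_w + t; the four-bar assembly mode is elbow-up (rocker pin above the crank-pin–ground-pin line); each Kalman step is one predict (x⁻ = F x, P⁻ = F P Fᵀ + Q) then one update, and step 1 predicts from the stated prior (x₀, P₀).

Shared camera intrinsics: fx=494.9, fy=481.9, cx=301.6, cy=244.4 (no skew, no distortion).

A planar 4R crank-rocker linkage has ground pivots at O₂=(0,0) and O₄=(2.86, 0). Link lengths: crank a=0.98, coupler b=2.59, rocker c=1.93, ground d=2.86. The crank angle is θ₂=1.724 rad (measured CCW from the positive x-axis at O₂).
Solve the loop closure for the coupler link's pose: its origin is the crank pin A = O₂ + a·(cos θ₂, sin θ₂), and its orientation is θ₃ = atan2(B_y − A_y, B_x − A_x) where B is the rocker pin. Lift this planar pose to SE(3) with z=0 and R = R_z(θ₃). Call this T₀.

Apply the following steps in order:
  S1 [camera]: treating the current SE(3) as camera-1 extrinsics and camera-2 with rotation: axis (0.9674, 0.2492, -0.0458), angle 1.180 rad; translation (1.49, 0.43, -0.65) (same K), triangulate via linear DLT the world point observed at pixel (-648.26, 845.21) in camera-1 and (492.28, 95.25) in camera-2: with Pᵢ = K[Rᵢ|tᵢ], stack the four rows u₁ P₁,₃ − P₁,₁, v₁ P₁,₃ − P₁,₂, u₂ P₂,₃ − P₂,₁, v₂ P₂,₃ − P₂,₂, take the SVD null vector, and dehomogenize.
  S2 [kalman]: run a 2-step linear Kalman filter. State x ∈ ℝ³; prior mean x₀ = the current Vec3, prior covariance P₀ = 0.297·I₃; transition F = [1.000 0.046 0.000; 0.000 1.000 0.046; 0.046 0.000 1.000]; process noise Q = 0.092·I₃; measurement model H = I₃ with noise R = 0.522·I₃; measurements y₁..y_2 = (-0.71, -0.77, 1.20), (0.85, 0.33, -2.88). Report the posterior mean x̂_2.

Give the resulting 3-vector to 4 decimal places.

source (fourbar_fk): coupler pose = R=[0.9412 -0.3378 0.0000; 0.3378 0.9412 0.0000; 0.0000 0.0000 1.0000], t=(-0.1496, 0.9685, 0.0000)
after S1 (triangulate): (-1.5730, 0.8613, 1.0009)
after S2 (kf_track): (-0.4594, 0.2589, -0.4491)

result = (-0.4594, 0.2589, -0.4491)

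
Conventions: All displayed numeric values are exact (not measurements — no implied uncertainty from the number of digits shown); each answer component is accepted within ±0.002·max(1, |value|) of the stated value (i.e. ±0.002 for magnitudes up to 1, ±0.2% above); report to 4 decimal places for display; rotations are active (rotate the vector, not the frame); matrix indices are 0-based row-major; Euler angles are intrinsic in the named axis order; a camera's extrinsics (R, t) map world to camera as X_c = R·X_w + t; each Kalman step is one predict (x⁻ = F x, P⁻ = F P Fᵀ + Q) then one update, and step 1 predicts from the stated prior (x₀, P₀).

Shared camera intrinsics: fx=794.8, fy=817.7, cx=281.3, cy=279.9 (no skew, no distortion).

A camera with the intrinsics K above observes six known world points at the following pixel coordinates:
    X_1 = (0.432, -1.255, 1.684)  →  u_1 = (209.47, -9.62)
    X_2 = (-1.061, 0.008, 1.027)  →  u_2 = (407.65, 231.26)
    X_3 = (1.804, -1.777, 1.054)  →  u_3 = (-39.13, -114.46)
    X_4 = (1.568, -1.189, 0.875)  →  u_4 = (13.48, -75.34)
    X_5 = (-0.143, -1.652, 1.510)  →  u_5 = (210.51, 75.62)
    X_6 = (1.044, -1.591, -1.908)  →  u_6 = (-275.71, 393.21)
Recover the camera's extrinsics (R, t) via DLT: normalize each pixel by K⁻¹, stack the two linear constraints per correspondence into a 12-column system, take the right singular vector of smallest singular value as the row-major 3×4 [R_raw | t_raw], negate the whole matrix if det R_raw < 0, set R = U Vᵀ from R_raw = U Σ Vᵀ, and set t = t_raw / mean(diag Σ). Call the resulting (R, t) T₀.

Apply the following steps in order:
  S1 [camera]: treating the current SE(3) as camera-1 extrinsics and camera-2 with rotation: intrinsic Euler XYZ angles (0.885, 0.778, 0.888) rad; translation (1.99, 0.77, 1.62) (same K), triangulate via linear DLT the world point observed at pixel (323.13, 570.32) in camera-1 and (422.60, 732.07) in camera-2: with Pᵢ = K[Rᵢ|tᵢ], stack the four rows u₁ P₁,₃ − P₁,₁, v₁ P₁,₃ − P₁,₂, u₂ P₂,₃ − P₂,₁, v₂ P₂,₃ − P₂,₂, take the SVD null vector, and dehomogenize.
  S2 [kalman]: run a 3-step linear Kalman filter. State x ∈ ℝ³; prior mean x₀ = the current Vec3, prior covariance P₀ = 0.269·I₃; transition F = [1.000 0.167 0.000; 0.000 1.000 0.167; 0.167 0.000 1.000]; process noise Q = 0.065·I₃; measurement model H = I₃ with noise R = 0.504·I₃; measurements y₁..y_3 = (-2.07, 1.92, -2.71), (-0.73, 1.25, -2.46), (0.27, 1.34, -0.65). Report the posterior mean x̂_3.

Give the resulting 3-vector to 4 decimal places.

result = (-0.0903, 1.0665, -1.6370)

source (pnp_recover): camera pose = R=[-0.5370 0.6653 0.5187; -0.5792 0.1563 -0.8001; -0.6134 -0.7301 0.3013], t=(-0.2900, -0.1000, 4.1900)
after S1 (triangulate): (-0.0338, 1.4635, -1.0668)
after S2 (kf_track): (-0.0903, 1.0665, -1.6370)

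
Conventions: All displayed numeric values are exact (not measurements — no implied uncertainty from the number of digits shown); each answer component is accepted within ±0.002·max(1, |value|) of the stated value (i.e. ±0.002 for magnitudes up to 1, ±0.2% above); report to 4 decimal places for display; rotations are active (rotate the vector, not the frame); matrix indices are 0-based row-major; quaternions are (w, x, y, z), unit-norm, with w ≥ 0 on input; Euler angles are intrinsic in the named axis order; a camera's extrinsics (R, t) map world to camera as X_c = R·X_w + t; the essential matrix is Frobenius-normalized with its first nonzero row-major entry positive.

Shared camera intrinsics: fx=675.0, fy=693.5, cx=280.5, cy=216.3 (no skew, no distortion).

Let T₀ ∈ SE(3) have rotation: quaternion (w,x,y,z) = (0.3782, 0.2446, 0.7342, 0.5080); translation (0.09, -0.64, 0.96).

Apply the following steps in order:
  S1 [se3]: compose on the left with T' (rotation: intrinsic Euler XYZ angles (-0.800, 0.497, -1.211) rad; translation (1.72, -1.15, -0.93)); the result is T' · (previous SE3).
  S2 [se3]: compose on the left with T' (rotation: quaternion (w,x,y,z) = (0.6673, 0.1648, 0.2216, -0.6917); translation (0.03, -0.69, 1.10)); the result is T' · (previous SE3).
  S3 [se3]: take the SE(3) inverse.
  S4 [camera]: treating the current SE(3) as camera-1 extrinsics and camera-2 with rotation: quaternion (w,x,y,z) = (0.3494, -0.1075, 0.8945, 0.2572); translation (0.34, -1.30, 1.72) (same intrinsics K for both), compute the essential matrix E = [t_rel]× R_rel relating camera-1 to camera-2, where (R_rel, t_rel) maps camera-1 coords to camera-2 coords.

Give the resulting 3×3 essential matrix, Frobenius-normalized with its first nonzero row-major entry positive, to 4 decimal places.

matrix = [0.2824 -0.5185 0.1713; 0.3723 -0.1726 0.0363; 0.5285 0.3758 -0.1787]

after S1 (compose_se3): R=[0.2814 0.7358 0.6160; 0.2100 0.5792 -0.7877; -0.9363 0.3510 0.0085], t=(1.6790, -0.5663, 0.0685)
after S2 (compose_se3): R=[0.1302 0.5602 -0.8181; 0.2514 -0.8168 -0.5193; -0.9591 -0.1380 -0.2472], t=(-0.6220, -2.1470, 0.3277)
after S3 (invert_se3): R=[0.1302 0.2514 -0.9591; 0.5602 -0.8168 -0.1380; -0.8181 -0.5193 -0.2472], t=(0.9350, -1.3600, -1.5428)
after S4 (essential): [0.2824 -0.5185 0.1713; 0.3723 -0.1726 0.0363; 0.5285 0.3758 -0.1787]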